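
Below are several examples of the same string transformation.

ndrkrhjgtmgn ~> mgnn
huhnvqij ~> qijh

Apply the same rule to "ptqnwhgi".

The rule is to move the last 3 characters to the front (rotate right by 3), then keep only the first 4 characters.
For "ptqnwhgi", step one produces "hgiptqnw"; step two turns that into "hgip".

hgip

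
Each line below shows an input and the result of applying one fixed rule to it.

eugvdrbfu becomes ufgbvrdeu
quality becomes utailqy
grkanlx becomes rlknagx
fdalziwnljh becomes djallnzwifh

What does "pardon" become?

The pattern: take characters alternately from the front and the back (1st, last, 2nd, 2nd-last, ...), then move the first 2 characters to the end (rotate left by 2).
Applying that to "pardon" gives "aordpn".
(Check on "quality": → "qyutail" → "utailqy" ✓)

aordpn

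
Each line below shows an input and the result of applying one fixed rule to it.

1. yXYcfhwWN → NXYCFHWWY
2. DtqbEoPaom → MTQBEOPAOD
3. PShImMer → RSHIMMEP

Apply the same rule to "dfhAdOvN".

Looking at the pairs, the operation is to swap the first and last characters, then convert every letter to uppercase.
Applying both steps to "dfhAdOvN": "NfhAdOvd", then "NFHADOVD".

NFHADOVD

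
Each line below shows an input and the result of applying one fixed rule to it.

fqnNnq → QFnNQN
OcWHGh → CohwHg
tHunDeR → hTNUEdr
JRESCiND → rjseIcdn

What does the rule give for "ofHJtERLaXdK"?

FOjheTlrxAkD

The pattern: flip the case of every letter, then swap each adjacent pair of characters (1↔2, 3↔4, ...).
On "ofHJtERLaXdK": the first step gives "OFhjTerlAxDk", and the second then gives "FOjheTlrxAkD".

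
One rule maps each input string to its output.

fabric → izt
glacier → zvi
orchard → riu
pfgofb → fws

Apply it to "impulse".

Each output is the input with this applied: shift every letter 9 places backward in the alphabet (wrapping around), then keep only the last 3 characters.
On "impulse": the first step gives "zdglcjv", and the second then gives "cjv".

cjv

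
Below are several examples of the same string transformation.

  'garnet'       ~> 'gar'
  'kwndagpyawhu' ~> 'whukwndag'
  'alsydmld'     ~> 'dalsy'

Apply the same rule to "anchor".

Each output is the input with this applied: swap the front and back halves of the string, then delete the first 3 characters.
"anchor" → "horanc" → "anc".

anc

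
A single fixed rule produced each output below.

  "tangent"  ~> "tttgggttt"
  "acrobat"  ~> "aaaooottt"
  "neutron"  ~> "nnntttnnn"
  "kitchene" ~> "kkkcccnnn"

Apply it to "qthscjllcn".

What's happening: keep one character in every 3, starting at position 1 (positions 1st, 4th, 7th, ...), then repeat every character 3 times.
For "qthscjllcn" the result is "qqqssslllnnn".

qqqssslllnnn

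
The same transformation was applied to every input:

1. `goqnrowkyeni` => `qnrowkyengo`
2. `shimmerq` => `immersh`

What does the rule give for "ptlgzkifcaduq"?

lgzkifcadupt

In each case the input is transformed by: delete the last character, then move the first 2 characters to the end (rotate left by 2).
For "ptlgzkifcaduq", step one produces "ptlgzkifcadu"; step two turns that into "lgzkifcadupt".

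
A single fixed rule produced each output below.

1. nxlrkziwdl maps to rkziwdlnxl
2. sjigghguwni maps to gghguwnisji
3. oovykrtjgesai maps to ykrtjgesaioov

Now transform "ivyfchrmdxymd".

fchrmdxymdivy

The rule is to move the first 3 characters to the end (rotate left by 3).
On "ivyfchrmdxymd" that produces "fchrmdxymdivy".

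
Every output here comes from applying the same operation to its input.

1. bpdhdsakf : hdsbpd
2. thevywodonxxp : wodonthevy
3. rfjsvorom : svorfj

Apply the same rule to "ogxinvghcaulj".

Rule — delete the last 3 characters, then swap the front and back halves of the string.
On "ogxinvghcaulj": the first step gives "ogxinvghca", and the second then gives "vghcaogxin".

vghcaogxin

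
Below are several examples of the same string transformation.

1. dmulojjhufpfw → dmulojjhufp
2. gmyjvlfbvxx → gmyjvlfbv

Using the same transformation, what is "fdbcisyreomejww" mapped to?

fdbcisyreomej

The pattern: delete the last 2 characters.
So "fdbcisyreomejww" becomes "fdbcisyreomej".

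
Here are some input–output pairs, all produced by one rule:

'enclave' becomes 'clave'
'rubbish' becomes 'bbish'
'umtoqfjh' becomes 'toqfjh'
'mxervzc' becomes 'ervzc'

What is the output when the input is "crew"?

Each output is the input with this applied: delete the first 2 characters.
For "crew" the result is "ew".

ew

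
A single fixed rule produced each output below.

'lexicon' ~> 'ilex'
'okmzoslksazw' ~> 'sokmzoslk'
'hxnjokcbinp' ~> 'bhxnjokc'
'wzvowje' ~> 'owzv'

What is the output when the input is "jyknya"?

kjy

Each output is the input with this applied: delete the last 3 characters, then move the last character to the front.
"jyknya" → "kjy".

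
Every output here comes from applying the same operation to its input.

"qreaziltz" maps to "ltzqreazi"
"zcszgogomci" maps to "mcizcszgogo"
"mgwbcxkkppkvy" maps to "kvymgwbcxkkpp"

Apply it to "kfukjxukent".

The transformation: move the last 3 characters to the front (rotate right by 3).
"kfukjxukent" → "entkfukjxuk".

entkfukjxuk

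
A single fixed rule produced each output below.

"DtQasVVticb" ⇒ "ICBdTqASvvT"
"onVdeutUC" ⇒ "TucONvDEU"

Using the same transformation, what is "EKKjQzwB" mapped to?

The rule is to move the last 3 characters to the front (rotate right by 3), then flip the case of every letter.
Doing the same to "EKKjQzwB": "ZWbekkJq".

ZWbekkJq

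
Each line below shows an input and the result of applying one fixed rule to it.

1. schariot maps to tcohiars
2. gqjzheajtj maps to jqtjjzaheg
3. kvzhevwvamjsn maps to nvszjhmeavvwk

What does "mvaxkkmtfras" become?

Rule — take characters alternately from the front and the back (1st, last, 2nd, 2nd-last, ...), then move the first character to the end.
So "mvaxkkmtfras" becomes "svaarxfktkmm".

svaarxfktkmm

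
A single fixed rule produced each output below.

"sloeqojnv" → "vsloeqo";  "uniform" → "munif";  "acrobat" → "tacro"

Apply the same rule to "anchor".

What's happening: move the last 3 characters to the front (rotate right by 3), then delete the first 2 characters.
For "anchor", step one produces "horanc"; step two turns that into "ranc".

ranc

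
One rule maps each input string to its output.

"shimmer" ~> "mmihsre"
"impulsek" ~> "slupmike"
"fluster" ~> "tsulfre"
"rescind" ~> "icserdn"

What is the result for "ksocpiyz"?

The pattern: reverse the string, then move the first 2 characters to the end (rotate left by 2).
Applying both steps to "ksocpiyz": "zyipcosk", then "ipcoskzy".

ipcoskzy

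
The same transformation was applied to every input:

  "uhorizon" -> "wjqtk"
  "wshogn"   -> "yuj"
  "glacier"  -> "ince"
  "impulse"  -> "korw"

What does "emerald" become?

gogt

Looking at the pairs, the operation is to shift every letter 2 places forward in the alphabet (wrapping around), then delete the last 3 characters.
Starting from "emerald": after the first operation, "gogtcnf"; after the second, "gogt".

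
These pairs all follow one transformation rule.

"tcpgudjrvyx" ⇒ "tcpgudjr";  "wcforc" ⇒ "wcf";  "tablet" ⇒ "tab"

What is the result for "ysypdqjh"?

In each case the input is transformed by: delete the last 3 characters.
Doing the same to "ysypdqjh": "ysypd".

ysypd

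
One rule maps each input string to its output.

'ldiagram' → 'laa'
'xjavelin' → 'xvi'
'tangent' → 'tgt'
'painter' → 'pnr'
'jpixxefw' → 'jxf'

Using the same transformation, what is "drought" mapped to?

dut

Looking at the pairs, the operation is to keep one character in every 3, starting at position 1 (positions 1st, 4th, 7th, ...).
Applying that to "drought" gives "dut".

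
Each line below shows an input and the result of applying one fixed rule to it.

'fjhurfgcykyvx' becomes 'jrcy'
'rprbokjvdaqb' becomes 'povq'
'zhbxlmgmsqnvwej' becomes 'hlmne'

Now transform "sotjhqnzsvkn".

ohzk

Looking at the pairs, the operation is to keep one character in every 3, starting at position 2 (positions 2nd, 5th, 8th, ...).
"sotjhqnzsvkn" → "ohzk".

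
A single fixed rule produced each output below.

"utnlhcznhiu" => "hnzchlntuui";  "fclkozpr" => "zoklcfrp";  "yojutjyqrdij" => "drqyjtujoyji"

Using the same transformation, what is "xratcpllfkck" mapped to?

The rule is to move the last 2 characters to the front (rotate right by 2), then reverse the string.
For "xratcpllfkck", step one produces "ckxratcpllfk"; step two turns that into "kfllpctarxkc".

kfllpctarxkc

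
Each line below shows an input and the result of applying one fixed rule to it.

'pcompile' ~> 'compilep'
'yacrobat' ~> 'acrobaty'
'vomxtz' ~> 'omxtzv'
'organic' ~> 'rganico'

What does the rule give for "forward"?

orwardf

What's happening: move the first character to the end.
So "forward" becomes "orwardf".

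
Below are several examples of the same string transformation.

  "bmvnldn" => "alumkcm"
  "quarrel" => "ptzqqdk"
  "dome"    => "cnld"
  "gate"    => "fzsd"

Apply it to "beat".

adzs

The transformation: shift every letter 1 place backward in the alphabet (wrapping around).
"beat" → "adzs".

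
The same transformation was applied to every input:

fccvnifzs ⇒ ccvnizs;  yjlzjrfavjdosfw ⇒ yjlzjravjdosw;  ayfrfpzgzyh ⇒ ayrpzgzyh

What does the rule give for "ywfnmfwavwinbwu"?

Rule — remove every "f".
For "ywfnmfwavwinbwu" the result is "ywnmwavwinbwu".

ywnmwavwinbwu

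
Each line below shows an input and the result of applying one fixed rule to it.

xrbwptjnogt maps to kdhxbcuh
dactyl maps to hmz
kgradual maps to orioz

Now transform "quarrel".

ffsz

What's happening: shift every letter 12 places backward in the alphabet (wrapping around), then delete the first 3 characters.
On "quarrel": the first step gives "eioffsz", and the second then gives "ffsz".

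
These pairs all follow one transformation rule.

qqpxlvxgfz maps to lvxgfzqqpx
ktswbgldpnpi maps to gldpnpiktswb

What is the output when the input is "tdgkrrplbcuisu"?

plbcuisutdgkrr

The pattern: move the last character to the front, then swap the front and back halves of the string.
On "tdgkrrplbcuisu": the first step gives "utdgkrrplbcuis", and the second then gives "plbcuisutdgkrr".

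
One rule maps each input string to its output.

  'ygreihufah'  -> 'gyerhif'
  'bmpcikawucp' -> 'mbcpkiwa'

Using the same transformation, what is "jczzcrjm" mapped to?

The rule is to swap each adjacent pair of characters (1↔2, 3↔4, ...), then delete the last 3 characters.
"jczzcrjm" → "cjzzr".

cjzzr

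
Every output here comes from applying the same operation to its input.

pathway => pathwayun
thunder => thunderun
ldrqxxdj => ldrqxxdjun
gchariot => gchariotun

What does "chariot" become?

chariotun

The transformation: append "un".
On "chariot" that produces "chariotun".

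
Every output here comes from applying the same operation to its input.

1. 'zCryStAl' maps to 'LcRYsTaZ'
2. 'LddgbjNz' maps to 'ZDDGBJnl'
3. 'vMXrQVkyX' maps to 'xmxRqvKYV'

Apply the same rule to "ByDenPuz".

ZYdENpUb

The transformation: swap the first and last characters, then flip the case of every letter.
Applying both steps to "ByDenPuz": "zyDenPuB", then "ZYdENpUb".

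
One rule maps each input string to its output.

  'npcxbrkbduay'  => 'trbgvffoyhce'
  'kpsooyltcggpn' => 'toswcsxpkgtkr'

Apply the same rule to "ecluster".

Each output is the input with this applied: shift every letter 4 places forward in the alphabet (wrapping around), then swap each adjacent pair of characters (1↔2, 3↔4, ...).
"ecluster" → "giypxwvi".

giypxwvi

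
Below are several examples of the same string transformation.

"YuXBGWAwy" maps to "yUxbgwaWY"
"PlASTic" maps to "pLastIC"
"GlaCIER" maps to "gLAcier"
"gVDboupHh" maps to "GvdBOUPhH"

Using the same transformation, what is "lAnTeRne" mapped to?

In each case the input is transformed by: flip the case of every letter.
For "lAnTeRne" the result is "LaNtErNE".

LaNtErNE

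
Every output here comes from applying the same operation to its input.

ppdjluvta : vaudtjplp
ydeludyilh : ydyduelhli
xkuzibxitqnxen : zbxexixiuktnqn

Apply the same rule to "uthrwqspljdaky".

What's happening: sort the characters into reverse alphabetical order, then take characters alternately from the front and the back (1st, last, 2nd, 2nd-last, ...).
Starting from "uthrwqspljdaky": after the first operation, "ywutsrqplkjhda"; after the second, "yawduhtjskrlqp".

yawduhtjskrlqp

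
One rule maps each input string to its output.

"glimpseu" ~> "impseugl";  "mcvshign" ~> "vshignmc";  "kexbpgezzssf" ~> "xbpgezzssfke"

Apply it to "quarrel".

arrelqu

The pattern: move the first 2 characters to the end (rotate left by 2).
Doing the same to "quarrel": "arrelqu".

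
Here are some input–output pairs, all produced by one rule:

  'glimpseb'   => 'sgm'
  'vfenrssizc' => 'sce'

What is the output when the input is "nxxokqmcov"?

mvx

The transformation: swap the front and back halves of the string, then keep one character in every 3, starting at position 2 (positions 2nd, 5th, 8th, ...).
Applying that to "nxxokqmcov" gives "mvx".
(Check on "glimpseb": → "psebglim" → "sgm" ✓)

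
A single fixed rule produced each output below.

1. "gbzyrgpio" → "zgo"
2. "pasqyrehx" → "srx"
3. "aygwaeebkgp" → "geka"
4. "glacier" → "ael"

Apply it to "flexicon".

The rule is to move the first 2 characters to the end (rotate left by 2), then keep one character in every 3, starting at position 1 (positions 1st, 4th, 7th, ...).
On "flexicon" that produces "ecf".
(Check on "glacier": → "aciergl" → "ael" ✓)

ecf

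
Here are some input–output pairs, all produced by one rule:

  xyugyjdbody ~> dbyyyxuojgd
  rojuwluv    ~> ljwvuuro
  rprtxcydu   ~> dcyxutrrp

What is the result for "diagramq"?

Looking at the pairs, the operation is to sort the characters into reverse alphabetical order, then move the last 2 characters to the front (rotate right by 2).
For "diagramq" the result is "aarqmigd".

aarqmigd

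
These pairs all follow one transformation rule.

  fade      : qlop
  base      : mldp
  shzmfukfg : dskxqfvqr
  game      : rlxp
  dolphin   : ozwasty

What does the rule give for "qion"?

btzy

The transformation: shift every letter 11 places forward in the alphabet (wrapping around).
Doing the same to "qion": "btzy".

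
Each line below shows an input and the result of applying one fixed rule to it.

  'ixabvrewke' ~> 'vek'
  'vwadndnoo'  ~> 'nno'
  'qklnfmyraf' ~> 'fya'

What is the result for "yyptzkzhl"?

zzl

Looking at the pairs, the operation is to keep every other character starting from the first (positions 1st, 3rd, 5th, ...), then keep only the last 3 characters.
Applying both steps to "yyptzkzhl": "ypzzl", then "zzl".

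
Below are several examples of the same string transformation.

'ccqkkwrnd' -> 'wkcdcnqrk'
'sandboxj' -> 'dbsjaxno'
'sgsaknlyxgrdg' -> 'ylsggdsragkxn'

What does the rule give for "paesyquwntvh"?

quphavetsnyw

The transformation: take characters alternately from the front and the back (1st, last, 2nd, 2nd-last, ...), then move the last 2 characters to the front (rotate right by 2).
Working it through for "paesyquwntvh": intermediate "phavetsnywqu", final "quphavetsnyw".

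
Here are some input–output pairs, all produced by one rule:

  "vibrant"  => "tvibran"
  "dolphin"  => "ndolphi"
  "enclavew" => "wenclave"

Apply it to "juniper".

rjunipe

The transformation: move the last character to the front.
"juniper" → "rjunipe".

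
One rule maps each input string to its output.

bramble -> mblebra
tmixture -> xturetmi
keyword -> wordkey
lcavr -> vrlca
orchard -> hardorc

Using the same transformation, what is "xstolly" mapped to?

ollyxst

Looking at the pairs, the operation is to move the first 3 characters to the end (rotate left by 3).
Applying that to "xstolly" gives "ollyxst".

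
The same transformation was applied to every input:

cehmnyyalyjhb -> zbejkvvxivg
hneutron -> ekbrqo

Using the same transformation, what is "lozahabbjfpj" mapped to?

ilwxexyygc

The transformation: shift every letter 3 places backward in the alphabet (wrapping around), then delete the last 2 characters.
For "lozahabbjfpj", step one produces "ilwxexyygcmg"; step two turns that into "ilwxexyygc".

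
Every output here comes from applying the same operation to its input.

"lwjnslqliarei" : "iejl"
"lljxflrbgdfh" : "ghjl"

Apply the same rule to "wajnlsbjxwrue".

The transformation: keep one character in every 3, starting at position 3 (positions 3rd, 6th, 9th, ...), then move the last 2 characters to the front (rotate right by 2).
On "wajnlsbjxwrue": the first step gives "jsxu", and the second then gives "xujs".
(Check on "lwjnslqliarei": → "jlie" → "iejl" ✓)

xujs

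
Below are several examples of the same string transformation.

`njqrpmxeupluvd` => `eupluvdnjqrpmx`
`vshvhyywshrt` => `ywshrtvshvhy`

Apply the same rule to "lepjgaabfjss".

abfjsslepjga

Rule — swap the front and back halves of the string.
So "lepjgaabfjss" becomes "abfjsslepjga".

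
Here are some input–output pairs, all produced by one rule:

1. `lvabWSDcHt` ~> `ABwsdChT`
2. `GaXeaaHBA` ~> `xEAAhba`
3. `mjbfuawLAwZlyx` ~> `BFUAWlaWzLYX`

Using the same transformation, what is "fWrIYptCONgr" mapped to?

RiyPTconGR

Each output is the input with this applied: delete the first 2 characters, then flip the case of every letter.
On "fWrIYptCONgr": the first step gives "rIYptCONgr", and the second then gives "RiyPTconGR".
(Check on "lvabWSDcHt": → "abWSDcHt" → "ABwsdChT" ✓)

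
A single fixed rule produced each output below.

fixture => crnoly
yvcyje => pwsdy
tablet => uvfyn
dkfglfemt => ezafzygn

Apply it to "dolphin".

ifjbch

In each case the input is transformed by: delete the first character, then shift every letter 6 places backward in the alphabet (wrapping around).
So "dolphin" becomes "ifjbch".
(Check on "dkfglfemt": → "kfglfemt" → "ezafzygn" ✓)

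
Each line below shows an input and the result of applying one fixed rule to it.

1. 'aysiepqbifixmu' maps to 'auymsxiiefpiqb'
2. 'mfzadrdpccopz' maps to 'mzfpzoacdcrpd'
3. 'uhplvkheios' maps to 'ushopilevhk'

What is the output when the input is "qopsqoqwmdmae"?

The rule is to take characters alternately from the front and the back (1st, last, 2nd, 2nd-last, ...).
"qopsqoqwmdmae" → "qeoapmsdqmowq".

qeoapmsdqmowq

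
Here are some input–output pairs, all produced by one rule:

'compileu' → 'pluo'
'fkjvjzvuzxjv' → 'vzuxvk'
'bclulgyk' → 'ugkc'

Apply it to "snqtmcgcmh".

tcchn

Looking at the pairs, the operation is to keep every other character starting from the second (positions 2nd, 4th, 6th, ...), then move the first character to the end.
Applying both steps to "snqtmcgcmh": "ntcch", then "tcchn".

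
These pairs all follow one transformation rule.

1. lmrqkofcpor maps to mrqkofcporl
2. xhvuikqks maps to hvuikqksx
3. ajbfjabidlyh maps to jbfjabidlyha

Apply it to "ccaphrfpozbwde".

The pattern: move the first character to the end.
On "ccaphrfpozbwde" that produces "caphrfpozbwdec".

caphrfpozbwdec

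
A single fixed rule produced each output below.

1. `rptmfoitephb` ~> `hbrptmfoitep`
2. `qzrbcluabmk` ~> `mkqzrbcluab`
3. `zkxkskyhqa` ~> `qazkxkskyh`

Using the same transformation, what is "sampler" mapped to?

Looking at the pairs, the operation is to move the last 2 characters to the front (rotate right by 2).
For "sampler" the result is "ersampl".

ersampl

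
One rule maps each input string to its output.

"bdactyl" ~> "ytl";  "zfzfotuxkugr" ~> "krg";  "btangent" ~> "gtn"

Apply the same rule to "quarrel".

The pattern: swap each adjacent pair of characters (1↔2, 3↔4, ...), then keep only the last 3 characters.
Working it through for "quarrel": intermediate "uqraerl", final "erl".
(Check on "zfzfotuxkugr": → "fzfztoxuukrg" → "krg" ✓)

erl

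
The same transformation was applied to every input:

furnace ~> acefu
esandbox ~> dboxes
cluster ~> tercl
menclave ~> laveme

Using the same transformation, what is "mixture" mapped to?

uremi

In each case the input is transformed by: move the first 2 characters to the end (rotate left by 2), then delete the first 2 characters.
Starting from "mixture": after the first operation, "xturemi"; after the second, "uremi".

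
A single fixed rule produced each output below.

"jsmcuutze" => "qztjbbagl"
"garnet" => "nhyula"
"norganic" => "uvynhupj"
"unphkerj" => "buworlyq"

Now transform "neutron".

The rule is to shift every letter 7 places forward in the alphabet (wrapping around).
Applying that to "neutron" gives "ulbayvu".

ulbayvu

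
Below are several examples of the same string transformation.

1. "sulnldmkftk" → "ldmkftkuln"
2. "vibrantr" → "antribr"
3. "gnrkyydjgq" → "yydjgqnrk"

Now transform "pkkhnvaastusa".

Looking at the pairs, the operation is to delete the first character, then move the first 3 characters to the end (rotate left by 3).
Doing the same to "pkkhnvaastusa": "nvaastusakkh".
(Check on "gnrkyydjgq": → "nrkyydjgq" → "yydjgqnrk" ✓)

nvaastusakkh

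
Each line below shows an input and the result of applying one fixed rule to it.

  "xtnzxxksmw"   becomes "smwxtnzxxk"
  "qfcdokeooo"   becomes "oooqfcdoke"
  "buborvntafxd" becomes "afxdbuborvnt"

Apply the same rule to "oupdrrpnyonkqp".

onkqpoupdrrpny

Looking at the pairs, the operation is to swap the front and back halves of the string, then move the first 2 characters to the end (rotate left by 2).
Starting from "oupdrrpnyonkqp": after the first operation, "nyonkqpoupdrrp"; after the second, "onkqpoupdrrpny".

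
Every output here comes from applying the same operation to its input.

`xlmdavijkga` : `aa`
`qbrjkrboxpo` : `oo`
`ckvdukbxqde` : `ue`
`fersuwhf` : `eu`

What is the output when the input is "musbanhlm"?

ua

The rule is to keep one character in every 3, starting at position 2 (positions 2nd, 5th, 8th, ...), then keep only the vowels.
For "musbanhlm", step one produces "ual"; step two turns that into "ua".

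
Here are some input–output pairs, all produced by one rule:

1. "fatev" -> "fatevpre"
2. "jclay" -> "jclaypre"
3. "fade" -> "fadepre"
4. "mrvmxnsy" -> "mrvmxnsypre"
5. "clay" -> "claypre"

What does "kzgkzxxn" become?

kzgkzxxnpre

Looking at the pairs, the operation is to append "pre".
On "kzgkzxxn" that produces "kzgkzxxnpre".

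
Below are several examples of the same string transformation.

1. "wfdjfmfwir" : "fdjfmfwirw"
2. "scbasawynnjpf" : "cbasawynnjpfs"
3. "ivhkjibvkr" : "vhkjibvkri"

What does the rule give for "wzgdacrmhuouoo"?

In each case the input is transformed by: move the first character to the end.
Applying that to "wzgdacrmhuouoo" gives "zgdacrmhuouoow".

zgdacrmhuouoow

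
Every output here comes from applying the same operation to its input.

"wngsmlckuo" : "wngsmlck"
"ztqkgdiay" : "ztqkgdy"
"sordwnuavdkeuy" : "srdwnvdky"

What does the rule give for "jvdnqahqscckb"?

Rule — remove every vowel.
"jvdnqahqscckb" → "jvdnqhqscckb".

jvdnqhqscckb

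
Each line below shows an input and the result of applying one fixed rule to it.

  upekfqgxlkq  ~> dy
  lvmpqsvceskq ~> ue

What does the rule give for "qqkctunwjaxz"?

zz

The transformation: shift every letter 9 places forward in the alphabet (wrapping around), then keep only the first 2 characters.
On "qqkctunwjaxz": the first step gives "zztlcdwfsjgi", and the second then gives "zz".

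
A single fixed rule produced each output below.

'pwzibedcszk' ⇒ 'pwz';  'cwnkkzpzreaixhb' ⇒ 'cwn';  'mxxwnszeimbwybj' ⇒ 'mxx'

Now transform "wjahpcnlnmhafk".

Rule — keep only the first 3 characters.
For "wjahpcnlnmhafk" the result is "wja".

wja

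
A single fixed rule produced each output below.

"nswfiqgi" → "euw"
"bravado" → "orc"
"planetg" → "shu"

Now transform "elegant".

The pattern: shift every letter 12 places backward in the alphabet (wrapping around), then keep only the last 3 characters.
For "elegant", step one produces "szsuobh"; step two turns that into "obh".

obh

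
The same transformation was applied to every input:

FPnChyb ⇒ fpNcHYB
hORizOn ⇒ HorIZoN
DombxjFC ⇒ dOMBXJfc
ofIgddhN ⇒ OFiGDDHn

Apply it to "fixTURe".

FIXturE

Each output is the input with this applied: flip the case of every letter.
Doing the same to "fixTURe": "FIXturE".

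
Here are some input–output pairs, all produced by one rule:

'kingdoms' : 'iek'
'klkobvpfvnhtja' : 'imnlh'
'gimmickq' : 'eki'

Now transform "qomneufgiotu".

In each case the input is transformed by: shift every letter 2 places backward in the alphabet (wrapping around), then keep one character in every 3, starting at position 1 (positions 1st, 4th, 7th, ...).
On "qomneufgiotu": the first step gives "omklcsdegmrs", and the second then gives "oldm".

oldm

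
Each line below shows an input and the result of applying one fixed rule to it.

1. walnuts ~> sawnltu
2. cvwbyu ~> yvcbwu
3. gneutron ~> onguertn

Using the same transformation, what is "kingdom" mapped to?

mikgnod

Each output is the input with this applied: swap each adjacent pair of characters (1↔2, 3↔4, ...), then move the last character to the front.
Applying both steps to "kingdom": "ikgnodm", then "mikgnod".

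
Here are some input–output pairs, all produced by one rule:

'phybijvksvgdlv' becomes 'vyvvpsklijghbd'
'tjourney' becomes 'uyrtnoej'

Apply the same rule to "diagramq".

qrimdgaa

Each output is the input with this applied: sort the characters into reverse alphabetical order, then swap each adjacent pair of characters (1↔2, 3↔4, ...).
Working it through for "diagramq": intermediate "rqmigdaa", final "qrimdgaa".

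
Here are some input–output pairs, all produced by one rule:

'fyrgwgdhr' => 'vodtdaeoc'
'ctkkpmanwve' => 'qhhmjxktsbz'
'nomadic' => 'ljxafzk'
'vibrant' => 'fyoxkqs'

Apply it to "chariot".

exoflqz

Looking at the pairs, the operation is to shift every letter 3 places backward in the alphabet (wrapping around), then move the first character to the end.
On "chariot": the first step gives "zexoflq", and the second then gives "exoflqz".
(Check on "ctkkpmanwve": → "zqhhmjxktsb" → "qhhmjxktsbz" ✓)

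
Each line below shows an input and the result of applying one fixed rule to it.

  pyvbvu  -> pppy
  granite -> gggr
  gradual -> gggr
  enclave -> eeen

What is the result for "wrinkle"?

In each case the input is transformed by: repeat every character 3 times, then keep only the first 4 characters.
Working it through for "wrinkle": intermediate "wwwrrriiinnnkkkllleee", final "wwwr".

wwwr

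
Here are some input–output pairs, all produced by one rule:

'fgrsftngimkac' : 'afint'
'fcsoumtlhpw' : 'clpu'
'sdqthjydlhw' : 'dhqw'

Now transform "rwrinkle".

The transformation: sort the characters into alphabetical order, then keep one character in every 3, starting at position 1 (positions 1st, 4th, 7th, ...).
On "rwrinkle": the first step gives "eiklnrrw", and the second then gives "elr".

elr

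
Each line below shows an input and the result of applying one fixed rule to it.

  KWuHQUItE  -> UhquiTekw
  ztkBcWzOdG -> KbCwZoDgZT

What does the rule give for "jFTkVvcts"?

tKvVCTSJf

The pattern: flip the case of every letter, then move the first 2 characters to the end (rotate left by 2).
Applying both steps to "jFTkVvcts": "JftKvVCTS", then "tKvVCTSJf".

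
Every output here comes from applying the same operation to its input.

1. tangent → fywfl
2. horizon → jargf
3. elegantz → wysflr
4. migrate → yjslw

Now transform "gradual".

svmsd

In each case the input is transformed by: delete the first 2 characters, then shift every letter 8 places backward in the alphabet (wrapping around).
Working it through for "gradual": intermediate "adual", final "svmsd".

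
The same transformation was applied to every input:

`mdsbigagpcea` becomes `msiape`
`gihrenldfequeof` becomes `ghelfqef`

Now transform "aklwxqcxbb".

The rule is to keep every other character starting from the first (positions 1st, 3rd, 5th, ...).
So "aklwxqcxbb" becomes "alxcb".

alxcb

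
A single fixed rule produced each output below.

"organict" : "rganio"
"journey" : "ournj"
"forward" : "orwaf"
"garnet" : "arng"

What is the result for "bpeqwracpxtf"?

peqwracpxb

What's happening: delete the last 2 characters, then move the first character to the end.
Working it through for "bpeqwracpxtf": intermediate "bpeqwracpx", final "peqwracpxb".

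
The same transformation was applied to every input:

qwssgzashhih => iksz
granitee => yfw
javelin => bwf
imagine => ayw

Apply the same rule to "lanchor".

The transformation: keep one character in every 3, starting at position 1 (positions 1st, 4th, 7th, ...), then shift every letter 8 places backward in the alphabet (wrapping around).
For "lanchor" the result is "duj".
(Check on "imagine": → "ige" → "ayw" ✓)

duj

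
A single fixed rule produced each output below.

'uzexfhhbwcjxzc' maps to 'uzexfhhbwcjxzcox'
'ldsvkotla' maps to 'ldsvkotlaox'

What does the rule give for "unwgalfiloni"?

unwgalfiloniox

Rule — append "ox".
So "unwgalfiloni" becomes "unwgalfiloniox".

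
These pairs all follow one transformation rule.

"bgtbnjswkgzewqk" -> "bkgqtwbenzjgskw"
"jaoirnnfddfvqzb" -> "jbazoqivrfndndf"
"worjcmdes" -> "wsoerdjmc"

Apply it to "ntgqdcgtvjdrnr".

nrtngrqddjcvgt

Rule — take characters alternately from the front and the back (1st, last, 2nd, 2nd-last, ...).
Doing the same to "ntgqdcgtvjdrnr": "nrtngrqddjcvgt".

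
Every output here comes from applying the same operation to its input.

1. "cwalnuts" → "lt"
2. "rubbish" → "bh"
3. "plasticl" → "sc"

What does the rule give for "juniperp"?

ir

The transformation: move the first character to the end, then keep one character in every 3, starting at position 3 (positions 3rd, 6th, 9th, ...).
On "juniperp": the first step gives "uniperpj", and the second then gives "ir".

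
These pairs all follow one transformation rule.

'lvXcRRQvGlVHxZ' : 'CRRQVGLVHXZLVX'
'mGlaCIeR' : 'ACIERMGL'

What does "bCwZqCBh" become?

ZQCBHBCW

Each output is the input with this applied: move the first 3 characters to the end (rotate left by 3), then convert every letter to uppercase.
On "bCwZqCBh": the first step gives "ZqCBhbCw", and the second then gives "ZQCBHBCW".
(Check on "mGlaCIeR": → "aCIeRmGl" → "ACIERMGL" ✓)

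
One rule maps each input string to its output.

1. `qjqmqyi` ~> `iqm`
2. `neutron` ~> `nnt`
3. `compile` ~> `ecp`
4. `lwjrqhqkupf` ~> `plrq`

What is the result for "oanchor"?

roc

The rule is to keep one character in every 3, starting at position 1 (positions 1st, 4th, 7th, ...), then move the last character to the front.
Starting from "oanchor": after the first operation, "ocr"; after the second, "roc".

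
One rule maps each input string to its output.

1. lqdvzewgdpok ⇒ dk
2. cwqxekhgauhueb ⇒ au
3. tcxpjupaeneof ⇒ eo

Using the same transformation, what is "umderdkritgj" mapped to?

ij

Rule — keep one character in every 3, starting at position 3 (positions 3rd, 6th, 9th, ...), then keep only the last 2 characters.
Working it through for "umderdkritgj": intermediate "ddij", final "ij".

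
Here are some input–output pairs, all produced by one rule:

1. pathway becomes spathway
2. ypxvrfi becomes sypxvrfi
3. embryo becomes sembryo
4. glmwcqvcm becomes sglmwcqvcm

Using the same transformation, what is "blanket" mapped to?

The rule is to prepend "s".
On "blanket" that produces "sblanket".

sblanket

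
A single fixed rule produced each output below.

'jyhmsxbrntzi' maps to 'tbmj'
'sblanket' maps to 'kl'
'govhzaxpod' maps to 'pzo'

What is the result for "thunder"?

What's happening: reverse the string, then keep one character in every 3, starting at position 3 (positions 3rd, 6th, 9th, ...).
Working it through for "thunder": intermediate "rednuht", final "dh".

dh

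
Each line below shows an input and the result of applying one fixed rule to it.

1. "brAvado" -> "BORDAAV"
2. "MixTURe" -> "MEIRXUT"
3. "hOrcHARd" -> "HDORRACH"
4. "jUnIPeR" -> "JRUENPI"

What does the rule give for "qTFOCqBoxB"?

QBTXFOOBCQ

The rule is to take characters alternately from the front and the back (1st, last, 2nd, 2nd-last, ...), then convert every letter to uppercase.
So "qTFOCqBoxB" becomes "QBTXFOOBCQ".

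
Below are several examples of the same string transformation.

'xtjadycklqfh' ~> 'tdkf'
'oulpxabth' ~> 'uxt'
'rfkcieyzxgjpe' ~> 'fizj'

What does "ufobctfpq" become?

fcp

Each output is the input with this applied: keep one character in every 3, starting at position 2 (positions 2nd, 5th, 8th, ...).
For "ufobctfpq" the result is "fcp".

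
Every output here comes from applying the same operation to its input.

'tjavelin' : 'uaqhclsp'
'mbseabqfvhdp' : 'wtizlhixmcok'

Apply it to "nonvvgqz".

The pattern: move the last character to the front, then shift every letter 7 places forward in the alphabet (wrapping around).
"nonvvgqz" → "znonvvgq" → "guvuccnx".

guvuccnx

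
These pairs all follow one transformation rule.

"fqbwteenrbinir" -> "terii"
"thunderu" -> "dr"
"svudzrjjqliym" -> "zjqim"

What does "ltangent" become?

What's happening: delete the first 3 characters, then keep every other character starting from the second (positions 2nd, 4th, 6th, ...).
On "ltangent": the first step gives "ngent", and the second then gives "gn".

gn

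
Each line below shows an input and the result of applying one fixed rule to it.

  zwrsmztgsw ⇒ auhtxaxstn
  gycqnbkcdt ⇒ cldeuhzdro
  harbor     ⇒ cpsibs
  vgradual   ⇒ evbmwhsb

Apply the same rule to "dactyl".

uzmebd

The pattern: shift every letter 1 place forward in the alphabet (wrapping around), then swap the front and back halves of the string.
For "dactyl" the result is "uzmebd".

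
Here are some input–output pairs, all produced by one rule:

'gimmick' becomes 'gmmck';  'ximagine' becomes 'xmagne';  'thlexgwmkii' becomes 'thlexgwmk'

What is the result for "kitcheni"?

Looking at the pairs, the operation is to remove every "i".
For "kitcheni" the result is "ktchen".

ktchen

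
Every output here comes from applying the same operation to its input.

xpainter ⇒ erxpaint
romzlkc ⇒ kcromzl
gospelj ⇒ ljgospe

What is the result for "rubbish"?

shrubbi

Each output is the input with this applied: move the last 2 characters to the front (rotate right by 2).
Applying that to "rubbish" gives "shrubbi".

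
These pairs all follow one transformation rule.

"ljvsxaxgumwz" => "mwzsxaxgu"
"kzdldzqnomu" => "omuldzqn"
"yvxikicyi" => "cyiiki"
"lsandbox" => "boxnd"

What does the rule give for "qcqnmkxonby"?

nbynmkxo

Each output is the input with this applied: delete the first 3 characters, then move the last 3 characters to the front (rotate right by 3).
For "qcqnmkxonby", step one produces "nmkxonby"; step two turns that into "nbynmkxo".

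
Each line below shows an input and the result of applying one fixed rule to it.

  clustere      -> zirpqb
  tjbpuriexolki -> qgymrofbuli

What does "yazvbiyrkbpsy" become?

The rule is to shift every letter 3 places backward in the alphabet (wrapping around), then delete the last 2 characters.
On "yazvbiyrkbpsy": the first step gives "vxwsyfvohympv", and the second then gives "vxwsyfvohym".
(Check on "clustere": → "zirpqbob" → "zirpqb" ✓)

vxwsyfvohym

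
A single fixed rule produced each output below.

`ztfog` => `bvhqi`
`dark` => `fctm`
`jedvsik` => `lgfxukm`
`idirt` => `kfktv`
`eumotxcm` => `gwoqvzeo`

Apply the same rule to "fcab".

hecd

What's happening: shift every letter 2 places forward in the alphabet (wrapping around).
Applying that to "fcab" gives "hecd".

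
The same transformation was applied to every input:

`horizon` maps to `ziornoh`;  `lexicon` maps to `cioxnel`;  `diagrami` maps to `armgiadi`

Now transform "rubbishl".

sihblbru

Each output is the input with this applied: move the last 3 characters to the front (rotate right by 3), then take characters alternately from the front and the back (1st, last, 2nd, 2nd-last, ...).
For "rubbishl", step one produces "shlrubbi"; step two turns that into "sihblbru".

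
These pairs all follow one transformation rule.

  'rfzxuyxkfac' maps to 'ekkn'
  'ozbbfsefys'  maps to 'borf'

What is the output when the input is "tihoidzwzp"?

The rule is to shift every letter 13 places forward in the alphabet (wrapping around) — i.e. ROT13, then keep one character in every 3, starting at position 1 (positions 1st, 4th, 7th, ...).
On "tihoidzwzp": the first step gives "gvubvqmjmc", and the second then gives "gbmc".

gbmc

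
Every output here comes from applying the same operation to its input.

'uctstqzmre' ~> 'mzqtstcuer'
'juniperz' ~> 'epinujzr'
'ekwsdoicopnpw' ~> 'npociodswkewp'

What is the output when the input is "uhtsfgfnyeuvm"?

Rule — move the last 2 characters to the front (rotate right by 2), then reverse the string.
"uhtsfgfnyeuvm" → "vmuhtsfgfnyeu" → "ueynfgfsthumv".

ueynfgfsthumv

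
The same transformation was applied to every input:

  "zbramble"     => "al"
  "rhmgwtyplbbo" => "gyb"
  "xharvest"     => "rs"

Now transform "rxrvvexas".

The pattern: keep one character in every 3, starting at position 1 (positions 1st, 4th, 7th, ...), then delete the first character.
Doing the same to "rxrvvexas": "vx".

vx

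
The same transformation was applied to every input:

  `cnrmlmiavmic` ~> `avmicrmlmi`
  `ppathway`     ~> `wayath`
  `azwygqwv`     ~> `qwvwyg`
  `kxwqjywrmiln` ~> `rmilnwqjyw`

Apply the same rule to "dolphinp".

In each case the input is transformed by: delete the first 2 characters, then swap the front and back halves of the string.
On "dolphinp": the first step gives "lphinp", and the second then gives "inplph".

inplph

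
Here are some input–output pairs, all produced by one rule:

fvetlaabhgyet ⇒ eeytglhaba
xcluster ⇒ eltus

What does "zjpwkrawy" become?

Rule — take characters alternately from the front and the back (1st, last, 2nd, 2nd-last, ...), then delete the first 3 characters.
Applying both steps to "zjpwkrawy": "zyjwpawrk", then "wpawrk".

wpawrk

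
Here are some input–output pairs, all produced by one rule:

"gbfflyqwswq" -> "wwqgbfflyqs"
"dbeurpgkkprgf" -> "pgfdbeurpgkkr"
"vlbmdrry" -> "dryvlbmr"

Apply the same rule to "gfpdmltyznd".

yndgfpdmltz

Each output is the input with this applied: move the last 3 characters to the front (rotate right by 3), then swap the first and last characters.
Applying both steps to "gfpdmltyznd": "zndgfpdmlty", then "yndgfpdmltz".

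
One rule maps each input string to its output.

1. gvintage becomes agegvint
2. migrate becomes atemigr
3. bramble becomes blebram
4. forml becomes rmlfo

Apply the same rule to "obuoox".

ooxobu

Each output is the input with this applied: move the last 3 characters to the front (rotate right by 3).
"obuoox" → "ooxobu".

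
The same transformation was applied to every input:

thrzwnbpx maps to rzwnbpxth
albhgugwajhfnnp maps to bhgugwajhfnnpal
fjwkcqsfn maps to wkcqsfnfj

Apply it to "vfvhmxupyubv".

vhmxupyubvvf

The pattern: move the first 2 characters to the end (rotate left by 2).
"vfvhmxupyubv" → "vhmxupyubvvf".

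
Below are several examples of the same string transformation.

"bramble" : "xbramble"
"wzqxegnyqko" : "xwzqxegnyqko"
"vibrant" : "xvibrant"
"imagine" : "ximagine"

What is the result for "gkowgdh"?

xgkowgdh

Looking at the pairs, the operation is to prepend "x".
Applying that to "gkowgdh" gives "xgkowgdh".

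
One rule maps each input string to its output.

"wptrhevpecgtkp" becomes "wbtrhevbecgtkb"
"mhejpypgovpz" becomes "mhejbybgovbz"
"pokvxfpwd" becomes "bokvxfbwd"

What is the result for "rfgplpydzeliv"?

The rule is to replace every "p" with "b".
For "rfgplpydzeliv" the result is "rfgblbydzeliv".

rfgblbydzeliv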